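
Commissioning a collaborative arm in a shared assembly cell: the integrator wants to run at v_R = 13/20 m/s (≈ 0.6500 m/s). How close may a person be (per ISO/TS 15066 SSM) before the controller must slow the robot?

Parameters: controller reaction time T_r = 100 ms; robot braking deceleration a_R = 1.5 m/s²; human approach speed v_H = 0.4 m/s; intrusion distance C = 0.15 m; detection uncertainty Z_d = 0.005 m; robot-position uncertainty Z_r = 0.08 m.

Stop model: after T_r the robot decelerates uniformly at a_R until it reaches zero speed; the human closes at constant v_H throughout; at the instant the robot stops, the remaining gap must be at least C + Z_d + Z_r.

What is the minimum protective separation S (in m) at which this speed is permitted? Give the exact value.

braking lasts T_s = (13/20)/(3/2) = 0.4333 s
reaction-phase robot travel = 0.6500·0.1000 = 0.0650 m
robot covers 0.6500·0.4333 − ½·1.5000·0.4333² = 0.1408 m while stopping
human over T_r+T_s: 0.4000·(0.1000+0.4333) = 0.2133 m
C+Z_d+Z_r = 0.1500+0.0050+0.0800 = 0.2350 m
S_min ≈ 0.0650+0.1408+0.2133+0.2350  ⇒  S_min = 157/240 m

S_min = 157/240 m = 0.6542 m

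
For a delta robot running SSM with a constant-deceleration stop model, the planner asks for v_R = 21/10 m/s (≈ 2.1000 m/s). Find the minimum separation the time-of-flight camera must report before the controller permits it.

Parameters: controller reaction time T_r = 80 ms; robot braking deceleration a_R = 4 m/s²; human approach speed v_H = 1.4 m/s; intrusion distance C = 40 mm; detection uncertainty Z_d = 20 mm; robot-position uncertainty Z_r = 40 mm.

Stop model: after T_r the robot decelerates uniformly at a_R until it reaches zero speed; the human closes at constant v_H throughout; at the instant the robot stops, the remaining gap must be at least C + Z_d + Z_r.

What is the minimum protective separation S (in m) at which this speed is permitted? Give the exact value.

stop time T_s = (21/10)/4 = 0.5250 s
robot covers v_R·T_r = 2.1000·0.0800 = 0.1680 m before braking
robot under decel: 2.1000²/(2·4.0000) = 0.5513 m
human closes 1.4000·0.6050 = 0.8470 m
C+Z_d+Z_r = 0.0400+0.0200+0.0400 = 0.1000 m
S_min ≈ 0.1680+0.5513+0.8470+0.1000  ⇒  S_min = 1333/800 m

S_min = 1333/800 m = 1.6663 m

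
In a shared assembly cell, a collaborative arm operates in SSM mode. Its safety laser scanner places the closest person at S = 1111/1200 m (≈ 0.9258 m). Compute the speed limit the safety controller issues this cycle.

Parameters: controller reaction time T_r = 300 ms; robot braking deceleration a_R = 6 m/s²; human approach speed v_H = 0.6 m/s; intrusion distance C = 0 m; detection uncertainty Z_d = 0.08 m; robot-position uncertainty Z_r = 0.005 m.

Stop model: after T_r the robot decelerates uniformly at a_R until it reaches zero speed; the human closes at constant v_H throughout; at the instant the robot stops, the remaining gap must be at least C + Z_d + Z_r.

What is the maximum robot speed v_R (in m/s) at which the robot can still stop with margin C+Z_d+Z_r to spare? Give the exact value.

v_R_max = 13/10 m/s = 1.3000 m/s

at the boundary: (1/12)·v² + (2/5)·v + (-793/1200) = 0
  disc = (2/5)² − 4·(1/12)·(-793/1200) = 1369/3600 ; √disc = 37/60
  v_R = (−(2/5) + 37/60) / (2·(1/12)) = 13/10 m/s
check:
stop time T_s = (13/10)/6 = 0.2167 s
robot covers v_R·T_r = 1.3000·0.3000 = 0.3900 m before braking
robot covers 1.3000·0.2167 − ½·6.0000·0.2167² = 0.1408 m while stopping
person approaches 0.6000·(0.3000+0.2167) = 0.3100 m
residual clearance needed = 0.0000+0.0800+0.0050 = 0.0850 m
sum ≈ 0.3900+0.1408+0.3100+0.0850 ≈ 0.9258 m = S ✓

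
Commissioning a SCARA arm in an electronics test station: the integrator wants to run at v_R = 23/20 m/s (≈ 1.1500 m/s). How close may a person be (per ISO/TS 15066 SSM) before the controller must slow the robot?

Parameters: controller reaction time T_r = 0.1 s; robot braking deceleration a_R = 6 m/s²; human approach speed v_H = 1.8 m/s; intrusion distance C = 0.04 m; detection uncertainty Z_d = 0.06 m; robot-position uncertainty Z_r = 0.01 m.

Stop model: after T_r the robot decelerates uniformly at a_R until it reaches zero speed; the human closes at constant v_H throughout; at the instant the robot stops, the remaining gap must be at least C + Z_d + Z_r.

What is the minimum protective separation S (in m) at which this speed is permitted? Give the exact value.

T_s = v_R/a_R = (23/20)/6 = 0.1917 s
robot in T_r: 1.1500·0.1000 = 0.1150 m
robot under decel: 1.1500²/(2·6.0000) = 0.1102 m
person approaches 1.8000·(0.1000+0.1917) = 0.5250 m
margins: 0.0400+0.0600+0.0100 = 0.1100 m
S_min ≈ 0.1150+0.1102+0.5250+0.1100  ⇒  S_min = 4129/4800 m

S_min = 4129/4800 m = 0.8602 m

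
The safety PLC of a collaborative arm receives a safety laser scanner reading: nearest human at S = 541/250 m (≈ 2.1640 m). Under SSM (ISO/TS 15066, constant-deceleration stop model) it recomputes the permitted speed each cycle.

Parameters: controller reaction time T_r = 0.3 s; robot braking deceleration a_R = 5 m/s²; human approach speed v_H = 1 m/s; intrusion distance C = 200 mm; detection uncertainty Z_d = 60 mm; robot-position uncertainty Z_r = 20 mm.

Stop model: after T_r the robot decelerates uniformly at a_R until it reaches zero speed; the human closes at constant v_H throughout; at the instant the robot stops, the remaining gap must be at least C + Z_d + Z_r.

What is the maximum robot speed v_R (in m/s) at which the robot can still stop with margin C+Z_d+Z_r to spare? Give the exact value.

at the boundary: (1/10)·v² + (1/2)·v + (-198/125) = 0
  disc = (1/2)² − 4·(1/10)·(-198/125) = 2209/2500 ; √disc = 47/50
  v_R = (−(1/2) + 47/50) / (2·(1/10)) = 11/5 m/s
check:
braking lasts T_s = (11/5)/5 = 0.4400 s
robot covers v_R·T_r = 2.2000·0.3000 = 0.6600 m before braking
robot covers 2.2000·0.4400 − ½·5.0000·0.4400² = 0.4840 m while stopping
human over T_r+T_s: 1.0000·(0.3000+0.4400) = 0.7400 m
C+Z_d+Z_r = 0.2000+0.0600+0.0200 = 0.2800 m
sum ≈ 0.6600+0.4840+0.7400+0.2800 ≈ 2.1640 m = S ✓

v_R_max = 11/5 m/s = 2.2000 m/s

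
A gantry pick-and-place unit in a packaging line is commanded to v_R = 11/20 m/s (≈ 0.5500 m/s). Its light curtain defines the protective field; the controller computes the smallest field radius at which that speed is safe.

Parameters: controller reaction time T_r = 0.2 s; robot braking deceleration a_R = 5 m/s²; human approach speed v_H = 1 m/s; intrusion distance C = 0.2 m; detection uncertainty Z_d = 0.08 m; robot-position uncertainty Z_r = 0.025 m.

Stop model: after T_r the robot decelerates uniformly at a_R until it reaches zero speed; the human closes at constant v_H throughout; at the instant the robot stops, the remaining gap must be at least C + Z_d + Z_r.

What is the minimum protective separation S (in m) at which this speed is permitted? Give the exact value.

T_s = v_R/a_R = (11/20)/5 = 0.1100 s
reaction-phase robot travel = 0.5500·0.2000 = 0.1100 m
braking distance = 0.5500²/(2·5.0000) = 0.0302 m
human closes 1.0000·0.3100 = 0.3100 m
C+Z_d+Z_r = 0.2000+0.0800+0.0250 = 0.3050 m
S_min ≈ 0.1100+0.0302+0.3100+0.3050  ⇒  S_min = 3021/4000 m

S_min = 3021/4000 m = 0.7552 m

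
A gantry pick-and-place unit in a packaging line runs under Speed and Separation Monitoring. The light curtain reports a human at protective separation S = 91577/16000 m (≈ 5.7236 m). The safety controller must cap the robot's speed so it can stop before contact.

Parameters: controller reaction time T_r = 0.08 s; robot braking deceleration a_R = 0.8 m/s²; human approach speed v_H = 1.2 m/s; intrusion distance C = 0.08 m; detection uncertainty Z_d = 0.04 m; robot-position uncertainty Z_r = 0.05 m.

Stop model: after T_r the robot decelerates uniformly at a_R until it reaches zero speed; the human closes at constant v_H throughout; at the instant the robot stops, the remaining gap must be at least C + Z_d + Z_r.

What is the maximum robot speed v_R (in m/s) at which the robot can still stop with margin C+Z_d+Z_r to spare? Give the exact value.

collect terms ⇒ (5/8)·v_R² + (79/50)·v_R + (-87321/16000) = 0
  disc = (79/50)² − 4·(5/8)·(-87321/16000) = 2582449/160000 ; √disc = 1607/400
  v_R = (−(79/50) + 1607/400) / (2·(5/8)) = 39/20 m/s
check:
stop time T_s = (39/20)/(4/5) = 2.4375 s
reaction-phase robot travel = 1.9500·0.0800 = 0.1560 m
robot under decel: 1.9500²/(2·0.8000) = 2.3766 m
human over T_r+T_s: 1.2000·(0.0800+2.4375) = 3.0210 m
margins: 0.0800+0.0400+0.0500 = 0.1700 m
sum ≈ 0.1560+2.3766+3.0210+0.1700 ≈ 5.7236 m = S ✓

v_R_max = 39/20 m/s = 1.9500 m/s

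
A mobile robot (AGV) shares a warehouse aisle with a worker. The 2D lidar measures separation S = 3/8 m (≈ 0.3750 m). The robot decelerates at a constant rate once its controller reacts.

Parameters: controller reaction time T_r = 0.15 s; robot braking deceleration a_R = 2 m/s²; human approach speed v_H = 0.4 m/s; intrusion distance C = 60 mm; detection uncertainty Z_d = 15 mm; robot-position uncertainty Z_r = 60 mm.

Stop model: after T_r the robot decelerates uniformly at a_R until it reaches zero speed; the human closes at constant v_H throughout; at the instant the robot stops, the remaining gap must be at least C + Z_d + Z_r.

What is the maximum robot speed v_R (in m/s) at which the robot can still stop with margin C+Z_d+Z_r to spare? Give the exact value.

v_R_max = 2/5 m/s = 0.4000 m/s

collect terms ⇒ (1/4)·v_R² + (7/20)·v_R + (-9/50) = 0
  disc = (7/20)² − 4·(1/4)·(-9/50) = 121/400 ; √disc = 11/20
  v_R = (−(7/20) + 11/20) / (2·(1/4)) = 2/5 m/s
check:
braking lasts T_s = (2/5)/2 = 0.2000 s
robot in T_r: 0.4000·0.1500 = 0.0600 m
robot covers 0.4000·0.2000 − ½·2.0000·0.2000² = 0.0400 m while stopping
human over T_r+T_s: 0.4000·(0.1500+0.2000) = 0.1400 m
margins: 0.0600+0.0150+0.0600 = 0.1350 m
sum ≈ 0.0600+0.0400+0.1400+0.1350 ≈ 0.3750 m = S ✓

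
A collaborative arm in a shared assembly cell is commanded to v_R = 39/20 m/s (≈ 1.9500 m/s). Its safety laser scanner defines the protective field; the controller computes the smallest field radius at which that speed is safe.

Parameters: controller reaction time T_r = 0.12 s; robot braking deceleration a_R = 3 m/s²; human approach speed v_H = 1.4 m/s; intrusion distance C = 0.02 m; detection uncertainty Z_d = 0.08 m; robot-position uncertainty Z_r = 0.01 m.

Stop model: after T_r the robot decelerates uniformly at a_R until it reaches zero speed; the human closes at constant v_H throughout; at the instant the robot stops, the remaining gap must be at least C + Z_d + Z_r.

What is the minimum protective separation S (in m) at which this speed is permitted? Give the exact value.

T_s = v_R/a_R = (39/20)/3 = 0.6500 s
robot in T_r: 1.9500·0.1200 = 0.2340 m
robot covers 1.9500·0.6500 − ½·3.0000·0.6500² = 0.6338 m while stopping
human over T_r+T_s: 1.4000·(0.1200+0.6500) = 1.0780 m
C+Z_d+Z_r = 0.0200+0.0800+0.0100 = 0.1100 m
S_min ≈ 0.2340+0.6338+1.0780+0.1100  ⇒  S_min = 8223/4000 m

S_min = 8223/4000 m = 2.0558 m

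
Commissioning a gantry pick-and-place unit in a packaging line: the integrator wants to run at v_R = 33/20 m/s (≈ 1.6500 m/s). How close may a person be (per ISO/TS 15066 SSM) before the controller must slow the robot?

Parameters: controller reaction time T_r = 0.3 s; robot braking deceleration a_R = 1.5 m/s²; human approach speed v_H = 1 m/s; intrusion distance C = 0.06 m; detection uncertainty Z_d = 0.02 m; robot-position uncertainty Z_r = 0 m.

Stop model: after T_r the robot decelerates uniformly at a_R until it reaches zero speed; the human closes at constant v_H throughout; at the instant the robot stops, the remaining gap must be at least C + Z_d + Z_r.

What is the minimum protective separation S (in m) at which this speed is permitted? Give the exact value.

braking lasts T_s = (33/20)/(3/2) = 1.1000 s
robot covers v_R·T_r = 1.6500·0.3000 = 0.4950 m before braking
robot under decel: 1.6500²/(2·1.5000) = 0.9075 m
person approaches 1.0000·(0.3000+1.1000) = 1.4000 m
margins: 0.0600+0.0200+0.0000 = 0.0800 m
S_min ≈ 0.4950+0.9075+1.4000+0.0800  ⇒  S_min = 1153/400 m

S_min = 1153/400 m = 2.8825 m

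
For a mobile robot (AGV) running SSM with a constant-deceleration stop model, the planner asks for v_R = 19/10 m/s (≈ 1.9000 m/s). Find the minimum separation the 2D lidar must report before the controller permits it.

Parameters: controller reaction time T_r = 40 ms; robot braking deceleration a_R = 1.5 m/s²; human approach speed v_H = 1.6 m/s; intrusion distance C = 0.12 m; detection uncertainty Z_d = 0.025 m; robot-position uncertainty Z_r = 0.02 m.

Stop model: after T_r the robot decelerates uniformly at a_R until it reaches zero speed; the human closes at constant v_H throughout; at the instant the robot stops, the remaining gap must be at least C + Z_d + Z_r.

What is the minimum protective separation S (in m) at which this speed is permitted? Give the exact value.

stop time T_s = (19/10)/(3/2) = 1.2667 s
robot covers v_R·T_r = 1.9000·0.0400 = 0.0760 m before braking
robot covers 1.9000·1.2667 − ½·1.5000·1.2667² = 1.2033 m while stopping
person approaches 1.6000·(0.0400+1.2667) = 2.0907 m
residual clearance needed = 0.1200+0.0250+0.0200 = 0.1650 m
S_min ≈ 0.0760+1.2033+2.0907+0.1650  ⇒  S_min = 707/200 m

S_min = 707/200 m = 3.5350 m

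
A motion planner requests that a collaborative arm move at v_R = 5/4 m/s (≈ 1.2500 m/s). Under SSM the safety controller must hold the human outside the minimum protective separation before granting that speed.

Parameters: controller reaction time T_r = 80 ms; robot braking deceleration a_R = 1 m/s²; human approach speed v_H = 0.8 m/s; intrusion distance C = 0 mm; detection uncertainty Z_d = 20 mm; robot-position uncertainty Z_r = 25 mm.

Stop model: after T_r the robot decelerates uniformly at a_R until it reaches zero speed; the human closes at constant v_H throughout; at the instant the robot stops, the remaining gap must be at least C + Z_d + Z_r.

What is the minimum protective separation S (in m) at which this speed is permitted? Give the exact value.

S_min = 7961/4000 m = 1.9903 m

stop time T_s = (5/4)/1 = 1.2500 s
robot in T_r: 1.2500·0.0800 = 0.1000 m
robot under decel: 1.2500²/(2·1.0000) = 0.7812 m
human closes 0.8000·1.3300 = 1.0640 m
residual clearance needed = 0.0000+0.0200+0.0250 = 0.0450 m
S_min ≈ 0.1000+0.7812+1.0640+0.0450  ⇒  S_min = 7961/4000 m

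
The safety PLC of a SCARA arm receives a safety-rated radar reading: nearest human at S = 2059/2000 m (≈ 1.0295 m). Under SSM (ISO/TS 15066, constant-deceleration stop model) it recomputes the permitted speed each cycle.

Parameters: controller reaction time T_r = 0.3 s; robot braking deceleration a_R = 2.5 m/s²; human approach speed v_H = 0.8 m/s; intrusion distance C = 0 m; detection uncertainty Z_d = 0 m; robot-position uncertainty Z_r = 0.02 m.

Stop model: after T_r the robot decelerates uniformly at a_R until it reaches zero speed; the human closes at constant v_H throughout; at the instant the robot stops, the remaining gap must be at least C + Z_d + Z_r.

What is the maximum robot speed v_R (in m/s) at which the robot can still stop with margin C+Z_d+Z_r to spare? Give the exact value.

quadratic (1/5)·v² + (31/50)·v + (-1539/2000) = 0
  disc = (31/50)² − 4·(1/5)·(-1539/2000) = 1 ; √disc = 1
  v_R = (−(31/50) + 1) / (2·(1/5)) = 19/20 m/s
check:
braking lasts T_s = (19/20)/(5/2) = 0.3800 s
robot covers v_R·T_r = 0.9500·0.3000 = 0.2850 m before braking
robot under decel: 0.9500²/(2·2.5000) = 0.1805 m
human over T_r+T_s: 0.8000·(0.3000+0.3800) = 0.5440 m
C+Z_d+Z_r = 0.0000+0.0000+0.0200 = 0.0200 m
sum ≈ 0.2850+0.1805+0.5440+0.0200 ≈ 1.0295 m = S ✓

v_R_max = 19/20 m/s = 0.9500 m/s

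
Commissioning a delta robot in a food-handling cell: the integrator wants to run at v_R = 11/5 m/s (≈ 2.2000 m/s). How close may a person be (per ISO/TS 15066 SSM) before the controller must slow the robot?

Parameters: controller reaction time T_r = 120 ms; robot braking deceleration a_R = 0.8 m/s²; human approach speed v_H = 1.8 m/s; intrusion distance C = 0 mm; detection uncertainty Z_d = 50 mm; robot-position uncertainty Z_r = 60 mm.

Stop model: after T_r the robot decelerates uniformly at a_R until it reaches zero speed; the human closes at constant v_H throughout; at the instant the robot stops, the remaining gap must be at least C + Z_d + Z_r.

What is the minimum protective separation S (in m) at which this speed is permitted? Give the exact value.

S_min = 1713/200 m = 8.5650 m

braking lasts T_s = (11/5)/(4/5) = 2.7500 s
reaction-phase robot travel = 2.2000·0.1200 = 0.2640 m
braking distance = 2.2000²/(2·0.8000) = 3.0250 m
person approaches 1.8000·(0.1200+2.7500) = 5.1660 m
C+Z_d+Z_r = 0.0000+0.0500+0.0600 = 0.1100 m
S_min ≈ 0.2640+3.0250+5.1660+0.1100  ⇒  S_min = 1713/200 m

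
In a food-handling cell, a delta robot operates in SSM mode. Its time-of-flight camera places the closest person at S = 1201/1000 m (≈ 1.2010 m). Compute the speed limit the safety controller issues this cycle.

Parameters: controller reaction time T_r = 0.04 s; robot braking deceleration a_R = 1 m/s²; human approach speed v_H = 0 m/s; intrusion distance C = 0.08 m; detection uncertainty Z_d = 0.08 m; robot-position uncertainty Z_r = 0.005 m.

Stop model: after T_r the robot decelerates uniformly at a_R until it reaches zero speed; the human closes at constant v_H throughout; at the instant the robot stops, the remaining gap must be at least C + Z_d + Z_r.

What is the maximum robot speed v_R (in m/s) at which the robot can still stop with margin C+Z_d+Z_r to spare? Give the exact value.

v_R_max = 7/5 m/s = 1.4000 m/s

collect terms ⇒ (1/2)·v_R² + (1/25)·v_R + (-259/250) = 0
  disc = (1/25)² − 4·(1/2)·(-259/250) = 1296/625 ; √disc = 36/25
  v_R = (−(1/25) + 36/25) / (2·(1/2)) = 7/5 m/s
check:
braking lasts T_s = (7/5)/1 = 1.4000 s
reaction-phase robot travel = 1.4000·0.0400 = 0.0560 m
robot covers 1.4000·1.4000 − ½·1.0000·1.4000² = 0.9800 m while stopping
human closes 0.0000·1.4400 = 0.0000 m
C+Z_d+Z_r = 0.0800+0.0800+0.0050 = 0.1650 m
sum ≈ 0.0560+0.9800+0.0000+0.1650 ≈ 1.2010 m = S ✓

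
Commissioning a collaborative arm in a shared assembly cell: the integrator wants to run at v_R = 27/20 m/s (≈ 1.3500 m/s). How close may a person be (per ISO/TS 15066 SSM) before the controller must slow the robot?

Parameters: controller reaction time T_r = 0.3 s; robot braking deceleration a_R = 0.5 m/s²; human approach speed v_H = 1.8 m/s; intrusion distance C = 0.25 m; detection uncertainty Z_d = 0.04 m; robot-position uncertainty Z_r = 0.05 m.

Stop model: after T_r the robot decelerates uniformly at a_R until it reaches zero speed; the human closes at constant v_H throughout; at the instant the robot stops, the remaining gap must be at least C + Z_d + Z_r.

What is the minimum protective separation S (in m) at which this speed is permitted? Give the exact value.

S_min = 3187/400 m = 7.9675 m

T_s = v_R/a_R = (27/20)/(1/2) = 2.7000 s
robot in T_r: 1.3500·0.3000 = 0.4050 m
robot covers 1.3500·2.7000 − ½·0.5000·2.7000² = 1.8225 m while stopping
person approaches 1.8000·(0.3000+2.7000) = 5.4000 m
margins: 0.2500+0.0400+0.0500 = 0.3400 m
S_min ≈ 0.4050+1.8225+5.4000+0.3400  ⇒  S_min = 3187/400 m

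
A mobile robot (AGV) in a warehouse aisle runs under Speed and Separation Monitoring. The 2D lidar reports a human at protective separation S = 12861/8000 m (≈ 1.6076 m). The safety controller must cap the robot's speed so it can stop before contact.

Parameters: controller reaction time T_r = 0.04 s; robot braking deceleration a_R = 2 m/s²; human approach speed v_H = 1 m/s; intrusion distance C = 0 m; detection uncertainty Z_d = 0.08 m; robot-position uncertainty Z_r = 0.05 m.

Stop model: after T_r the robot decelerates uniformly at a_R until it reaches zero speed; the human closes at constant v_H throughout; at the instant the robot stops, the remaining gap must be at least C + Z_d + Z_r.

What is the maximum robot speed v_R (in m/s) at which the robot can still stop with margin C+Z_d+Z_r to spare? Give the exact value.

v_R_max = 31/20 m/s = 1.5500 m/s

collect terms ⇒ (1/4)·v_R² + (27/50)·v_R + (-11501/8000) = 0
  disc = (27/50)² − 4·(1/4)·(-11501/8000) = 69169/40000 ; √disc = 263/200
  v_R = (−(27/50) + 263/200) / (2·(1/4)) = 31/20 m/s
check:
braking lasts T_s = (31/20)/2 = 0.7750 s
reaction-phase robot travel = 1.5500·0.0400 = 0.0620 m
robot covers 1.5500·0.7750 − ½·2.0000·0.7750² = 0.6006 m while stopping
human over T_r+T_s: 1.0000·(0.0400+0.7750) = 0.8150 m
margins: 0.0000+0.0800+0.0500 = 0.1300 m
sum ≈ 0.0620+0.6006+0.8150+0.1300 ≈ 1.6076 m = S ✓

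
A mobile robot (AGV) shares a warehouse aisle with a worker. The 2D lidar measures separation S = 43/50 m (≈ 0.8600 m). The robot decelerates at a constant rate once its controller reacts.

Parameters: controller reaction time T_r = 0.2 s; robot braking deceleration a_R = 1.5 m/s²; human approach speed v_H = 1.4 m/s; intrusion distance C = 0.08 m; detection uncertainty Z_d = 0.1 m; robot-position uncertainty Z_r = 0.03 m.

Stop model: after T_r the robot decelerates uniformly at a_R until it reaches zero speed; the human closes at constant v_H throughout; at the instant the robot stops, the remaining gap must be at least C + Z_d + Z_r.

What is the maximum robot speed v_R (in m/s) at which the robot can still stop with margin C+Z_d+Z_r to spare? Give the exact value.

v_R_max = 3/10 m/s = 0.3000 m/s

quadratic (1/3)·v² + (17/15)·v + (-37/100) = 0
  disc = (17/15)² − 4·(1/3)·(-37/100) = 16/9 ; √disc = 4/3
  v_R = (−(17/15) + 4/3) / (2·(1/3)) = 3/10 m/s
check:
stop time T_s = (3/10)/(3/2) = 0.2000 s
robot in T_r: 0.3000·0.2000 = 0.0600 m
robot covers 0.3000·0.2000 − ½·1.5000·0.2000² = 0.0300 m while stopping
person approaches 1.4000·(0.2000+0.2000) = 0.5600 m
margins: 0.0800+0.1000+0.0300 = 0.2100 m
sum ≈ 0.0600+0.0300+0.5600+0.2100 ≈ 0.8600 m = S ✓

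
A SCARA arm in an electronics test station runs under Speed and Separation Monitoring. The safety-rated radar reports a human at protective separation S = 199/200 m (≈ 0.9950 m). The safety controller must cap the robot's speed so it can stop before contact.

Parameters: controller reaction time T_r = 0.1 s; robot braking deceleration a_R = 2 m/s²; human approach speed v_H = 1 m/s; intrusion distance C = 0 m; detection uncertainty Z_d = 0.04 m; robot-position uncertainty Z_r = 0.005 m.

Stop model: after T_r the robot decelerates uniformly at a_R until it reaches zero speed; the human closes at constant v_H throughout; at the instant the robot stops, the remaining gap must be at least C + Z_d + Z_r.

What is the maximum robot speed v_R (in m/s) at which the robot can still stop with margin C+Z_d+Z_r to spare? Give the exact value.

v_R_max = 1 m/s = 1.0000 m/s

quadratic (1/4)·v² + (3/5)·v + (-17/20) = 0
  disc = (3/5)² − 4·(1/4)·(-17/20) = 121/100 ; √disc = 11/10
  v_R = (−(3/5) + 11/10) / (2·(1/4)) = 1 m/s
check:
braking lasts T_s = 1/2 = 0.5000 s
robot covers v_R·T_r = 1.0000·0.1000 = 0.1000 m before braking
robot covers 1.0000·0.5000 − ½·2.0000·0.5000² = 0.2500 m while stopping
human closes 1.0000·0.6000 = 0.6000 m
C+Z_d+Z_r = 0.0000+0.0400+0.0050 = 0.0450 m
sum ≈ 0.1000+0.2500+0.6000+0.0450 ≈ 0.9950 m = S ✓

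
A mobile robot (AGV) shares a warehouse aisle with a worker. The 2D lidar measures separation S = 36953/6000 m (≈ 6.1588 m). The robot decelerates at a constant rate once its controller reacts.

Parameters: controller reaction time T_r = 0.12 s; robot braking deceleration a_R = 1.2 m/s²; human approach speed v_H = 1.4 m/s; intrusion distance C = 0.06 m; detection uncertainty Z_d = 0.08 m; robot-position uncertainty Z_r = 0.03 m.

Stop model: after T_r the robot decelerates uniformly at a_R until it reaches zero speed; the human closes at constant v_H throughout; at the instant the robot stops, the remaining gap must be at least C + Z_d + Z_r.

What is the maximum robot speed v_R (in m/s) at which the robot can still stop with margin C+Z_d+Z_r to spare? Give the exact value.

v_R_max = 5/2 m/s = 2.5000 m/s

quadratic (5/12)·v² + (193/150)·v + (-1397/240) = 0
  disc = (193/150)² − 4·(5/12)·(-1397/240) = 113569/10000 ; √disc = 337/100
  v_R = (−(193/150) + 337/100) / (2·(5/12)) = 5/2 m/s
check:
braking lasts T_s = (5/2)/(6/5) = 2.0833 s
robot covers v_R·T_r = 2.5000·0.1200 = 0.3000 m before braking
braking distance = 2.5000²/(2·1.2000) = 2.6042 m
human over T_r+T_s: 1.4000·(0.1200+2.0833) = 3.0847 m
residual clearance needed = 0.0600+0.0800+0.0300 = 0.1700 m
sum ≈ 0.3000+2.6042+3.0847+0.1700 ≈ 6.1588 m = S ✓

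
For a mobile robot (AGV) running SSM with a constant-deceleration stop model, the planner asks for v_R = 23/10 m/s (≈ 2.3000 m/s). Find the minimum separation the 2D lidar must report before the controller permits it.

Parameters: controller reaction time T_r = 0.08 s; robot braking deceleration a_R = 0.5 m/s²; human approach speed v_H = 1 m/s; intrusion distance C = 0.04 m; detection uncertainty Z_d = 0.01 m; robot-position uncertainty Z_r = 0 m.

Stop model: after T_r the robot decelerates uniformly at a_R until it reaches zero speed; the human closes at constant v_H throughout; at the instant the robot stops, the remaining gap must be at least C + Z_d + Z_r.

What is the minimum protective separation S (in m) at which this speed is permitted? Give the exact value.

S_min = 2551/250 m = 10.2040 m

braking lasts T_s = (23/10)/(1/2) = 4.6000 s
robot covers v_R·T_r = 2.3000·0.0800 = 0.1840 m before braking
braking distance = 2.3000²/(2·0.5000) = 5.2900 m
person approaches 1.0000·(0.0800+4.6000) = 4.6800 m
residual clearance needed = 0.0400+0.0100+0.0000 = 0.0500 m
S_min ≈ 0.1840+5.2900+4.6800+0.0500  ⇒  S_min = 2551/250 m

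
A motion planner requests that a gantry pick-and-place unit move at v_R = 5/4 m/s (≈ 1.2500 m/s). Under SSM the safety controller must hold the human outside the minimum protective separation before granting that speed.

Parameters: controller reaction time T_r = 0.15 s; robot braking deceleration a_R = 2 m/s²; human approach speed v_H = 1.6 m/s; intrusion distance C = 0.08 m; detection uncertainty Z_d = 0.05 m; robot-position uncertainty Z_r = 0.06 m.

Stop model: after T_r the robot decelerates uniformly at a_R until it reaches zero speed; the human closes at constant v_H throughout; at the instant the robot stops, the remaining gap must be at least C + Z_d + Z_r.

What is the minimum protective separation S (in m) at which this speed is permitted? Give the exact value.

T_s = v_R/a_R = (5/4)/2 = 0.6250 s
reaction-phase robot travel = 1.2500·0.1500 = 0.1875 m
braking distance = 1.2500²/(2·2.0000) = 0.3906 m
person approaches 1.6000·(0.1500+0.6250) = 1.2400 m
residual clearance needed = 0.0800+0.0500+0.0600 = 0.1900 m
S_min ≈ 0.1875+0.3906+1.2400+0.1900  ⇒  S_min = 3213/1600 m

S_min = 3213/1600 m = 2.0081 m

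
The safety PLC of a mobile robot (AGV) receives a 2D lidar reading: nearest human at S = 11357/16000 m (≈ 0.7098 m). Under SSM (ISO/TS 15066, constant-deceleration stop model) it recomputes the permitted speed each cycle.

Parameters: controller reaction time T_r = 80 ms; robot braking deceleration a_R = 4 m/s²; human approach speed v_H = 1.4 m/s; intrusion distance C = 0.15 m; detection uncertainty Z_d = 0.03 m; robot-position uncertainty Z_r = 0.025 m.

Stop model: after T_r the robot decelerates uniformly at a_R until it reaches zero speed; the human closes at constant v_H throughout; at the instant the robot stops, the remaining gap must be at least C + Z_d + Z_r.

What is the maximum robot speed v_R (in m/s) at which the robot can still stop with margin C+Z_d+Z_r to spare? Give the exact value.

quadratic (1/8)·v² + (43/100)·v + (-1257/3200) = 0
  disc = (43/100)² − 4·(1/8)·(-1257/3200) = 61009/160000 ; √disc = 247/400
  v_R = (−(43/100) + 247/400) / (2·(1/8)) = 3/4 m/s
check:
T_s = v_R/a_R = (3/4)/4 = 0.1875 s
robot in T_r: 0.7500·0.0800 = 0.0600 m
robot under decel: 0.7500²/(2·4.0000) = 0.0703 m
human over T_r+T_s: 1.4000·(0.0800+0.1875) = 0.3745 m
C+Z_d+Z_r = 0.1500+0.0300+0.0250 = 0.2050 m
sum ≈ 0.0600+0.0703+0.3745+0.2050 ≈ 0.7098 m = S ✓

v_R_max = 3/4 m/s = 0.7500 m/s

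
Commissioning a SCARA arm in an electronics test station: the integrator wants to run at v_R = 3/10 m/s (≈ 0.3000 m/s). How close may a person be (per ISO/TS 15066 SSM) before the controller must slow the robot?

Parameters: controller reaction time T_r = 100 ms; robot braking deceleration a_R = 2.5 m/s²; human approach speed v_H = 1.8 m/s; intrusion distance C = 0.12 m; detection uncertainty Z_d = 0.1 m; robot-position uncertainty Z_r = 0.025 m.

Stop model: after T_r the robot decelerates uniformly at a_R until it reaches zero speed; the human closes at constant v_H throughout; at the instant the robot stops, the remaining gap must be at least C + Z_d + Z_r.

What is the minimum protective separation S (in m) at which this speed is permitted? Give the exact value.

stop time T_s = (3/10)/(5/2) = 0.1200 s
reaction-phase robot travel = 0.3000·0.1000 = 0.0300 m
robot under decel: 0.3000²/(2·2.5000) = 0.0180 m
human closes 1.8000·0.2200 = 0.3960 m
margins: 0.1200+0.1000+0.0250 = 0.2450 m
S_min ≈ 0.0300+0.0180+0.3960+0.2450  ⇒  S_min = 689/1000 m

S_min = 689/1000 m = 0.6890 m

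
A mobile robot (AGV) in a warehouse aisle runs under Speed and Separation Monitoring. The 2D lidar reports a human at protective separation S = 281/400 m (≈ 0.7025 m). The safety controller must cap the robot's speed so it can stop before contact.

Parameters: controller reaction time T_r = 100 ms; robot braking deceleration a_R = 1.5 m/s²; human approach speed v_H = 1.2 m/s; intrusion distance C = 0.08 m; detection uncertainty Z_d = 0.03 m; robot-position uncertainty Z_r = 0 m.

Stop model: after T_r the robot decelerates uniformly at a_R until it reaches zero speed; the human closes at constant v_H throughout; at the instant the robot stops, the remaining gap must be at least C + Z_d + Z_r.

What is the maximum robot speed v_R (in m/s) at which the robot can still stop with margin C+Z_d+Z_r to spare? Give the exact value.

collect terms ⇒ (1/3)·v_R² + (9/10)·v_R + (-189/400) = 0
  disc = (9/10)² − 4·(1/3)·(-189/400) = 36/25 ; √disc = 6/5
  v_R = (−(9/10) + 6/5) / (2·(1/3)) = 9/20 m/s
check:
braking lasts T_s = (9/20)/(3/2) = 0.3000 s
reaction-phase robot travel = 0.4500·0.1000 = 0.0450 m
robot under decel: 0.4500²/(2·1.5000) = 0.0675 m
person approaches 1.2000·(0.1000+0.3000) = 0.4800 m
residual clearance needed = 0.0800+0.0300+0.0000 = 0.1100 m
sum ≈ 0.0450+0.0675+0.4800+0.1100 ≈ 0.7025 m = S ✓

v_R_max = 9/20 m/s = 0.4500 m/s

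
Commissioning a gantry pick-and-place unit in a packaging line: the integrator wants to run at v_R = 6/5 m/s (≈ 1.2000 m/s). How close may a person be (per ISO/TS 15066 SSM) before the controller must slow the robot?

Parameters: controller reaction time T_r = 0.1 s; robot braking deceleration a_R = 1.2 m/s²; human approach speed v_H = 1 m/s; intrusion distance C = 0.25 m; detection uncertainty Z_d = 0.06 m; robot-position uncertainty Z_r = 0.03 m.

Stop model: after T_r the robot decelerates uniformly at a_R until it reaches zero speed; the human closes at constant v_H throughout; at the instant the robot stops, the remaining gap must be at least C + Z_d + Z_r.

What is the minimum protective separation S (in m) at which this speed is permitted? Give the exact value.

braking lasts T_s = (6/5)/(6/5) = 1.0000 s
robot in T_r: 1.2000·0.1000 = 0.1200 m
braking distance = 1.2000²/(2·1.2000) = 0.6000 m
person approaches 1.0000·(0.1000+1.0000) = 1.1000 m
margins: 0.2500+0.0600+0.0300 = 0.3400 m
S_min ≈ 0.1200+0.6000+1.1000+0.3400  ⇒  S_min = 54/25 m

S_min = 54/25 m = 2.1600 m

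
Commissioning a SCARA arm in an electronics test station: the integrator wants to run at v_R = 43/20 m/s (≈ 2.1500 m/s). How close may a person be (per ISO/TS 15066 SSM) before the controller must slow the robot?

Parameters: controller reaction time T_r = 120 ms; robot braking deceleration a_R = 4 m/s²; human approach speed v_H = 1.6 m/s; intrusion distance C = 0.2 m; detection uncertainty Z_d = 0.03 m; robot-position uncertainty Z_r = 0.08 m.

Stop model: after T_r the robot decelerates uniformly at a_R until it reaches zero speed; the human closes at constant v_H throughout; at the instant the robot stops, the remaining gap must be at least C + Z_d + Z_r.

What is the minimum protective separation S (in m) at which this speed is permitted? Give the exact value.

S_min = 7033/3200 m = 2.1978 m

stop time T_s = (43/20)/4 = 0.5375 s
robot in T_r: 2.1500·0.1200 = 0.2580 m
robot covers 2.1500·0.5375 − ½·4.0000·0.5375² = 0.5778 m while stopping
human over T_r+T_s: 1.6000·(0.1200+0.5375) = 1.0520 m
residual clearance needed = 0.2000+0.0300+0.0800 = 0.3100 m
S_min ≈ 0.2580+0.5778+1.0520+0.3100  ⇒  S_min = 7033/3200 m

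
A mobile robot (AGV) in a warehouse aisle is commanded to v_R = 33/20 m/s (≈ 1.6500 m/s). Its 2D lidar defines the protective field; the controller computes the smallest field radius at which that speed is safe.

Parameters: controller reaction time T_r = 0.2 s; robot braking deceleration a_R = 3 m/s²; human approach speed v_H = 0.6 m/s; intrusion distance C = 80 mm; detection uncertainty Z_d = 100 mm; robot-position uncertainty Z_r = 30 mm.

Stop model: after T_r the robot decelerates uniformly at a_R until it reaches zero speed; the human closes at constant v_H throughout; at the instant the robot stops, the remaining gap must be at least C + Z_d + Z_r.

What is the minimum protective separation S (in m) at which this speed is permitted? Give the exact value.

S_min = 231/160 m = 1.4438 m

braking lasts T_s = (33/20)/3 = 0.5500 s
reaction-phase robot travel = 1.6500·0.2000 = 0.3300 m
robot under decel: 1.6500²/(2·3.0000) = 0.4537 m
person approaches 0.6000·(0.2000+0.5500) = 0.4500 m
residual clearance needed = 0.0800+0.1000+0.0300 = 0.2100 m
S_min ≈ 0.3300+0.4537+0.4500+0.2100  ⇒  S_min = 231/160 m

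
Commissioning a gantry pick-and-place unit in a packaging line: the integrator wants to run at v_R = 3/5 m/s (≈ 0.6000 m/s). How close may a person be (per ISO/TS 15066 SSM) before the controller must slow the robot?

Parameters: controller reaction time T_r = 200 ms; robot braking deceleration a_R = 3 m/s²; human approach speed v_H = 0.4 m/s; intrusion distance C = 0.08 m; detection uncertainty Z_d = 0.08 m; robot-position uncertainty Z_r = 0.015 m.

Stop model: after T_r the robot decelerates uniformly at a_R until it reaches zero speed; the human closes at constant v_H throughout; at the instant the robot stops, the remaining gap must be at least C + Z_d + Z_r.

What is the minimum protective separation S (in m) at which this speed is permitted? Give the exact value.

S_min = 103/200 m = 0.5150 m

braking lasts T_s = (3/5)/3 = 0.2000 s
reaction-phase robot travel = 0.6000·0.2000 = 0.1200 m
braking distance = 0.6000²/(2·3.0000) = 0.0600 m
human closes 0.4000·0.4000 = 0.1600 m
C+Z_d+Z_r = 0.0800+0.0800+0.0150 = 0.1750 m
S_min ≈ 0.1200+0.0600+0.1600+0.1750  ⇒  S_min = 103/200 m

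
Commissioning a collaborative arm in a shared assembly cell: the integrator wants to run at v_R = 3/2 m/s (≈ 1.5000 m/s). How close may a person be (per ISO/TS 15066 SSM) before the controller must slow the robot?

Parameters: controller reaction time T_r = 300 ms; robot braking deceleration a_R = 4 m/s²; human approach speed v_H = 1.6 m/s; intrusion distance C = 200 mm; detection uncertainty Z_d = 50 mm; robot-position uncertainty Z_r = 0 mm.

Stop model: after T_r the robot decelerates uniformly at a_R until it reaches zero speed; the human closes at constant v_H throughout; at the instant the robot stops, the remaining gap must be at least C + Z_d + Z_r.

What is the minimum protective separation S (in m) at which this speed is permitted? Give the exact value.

S_min = 1649/800 m = 2.0612 m

T_s = v_R/a_R = (3/2)/4 = 0.3750 s
robot in T_r: 1.5000·0.3000 = 0.4500 m
braking distance = 1.5000²/(2·4.0000) = 0.2812 m
human over T_r+T_s: 1.6000·(0.3000+0.3750) = 1.0800 m
residual clearance needed = 0.2000+0.0500+0.0000 = 0.2500 m
S_min ≈ 0.4500+0.2812+1.0800+0.2500  ⇒  S_min = 1649/800 m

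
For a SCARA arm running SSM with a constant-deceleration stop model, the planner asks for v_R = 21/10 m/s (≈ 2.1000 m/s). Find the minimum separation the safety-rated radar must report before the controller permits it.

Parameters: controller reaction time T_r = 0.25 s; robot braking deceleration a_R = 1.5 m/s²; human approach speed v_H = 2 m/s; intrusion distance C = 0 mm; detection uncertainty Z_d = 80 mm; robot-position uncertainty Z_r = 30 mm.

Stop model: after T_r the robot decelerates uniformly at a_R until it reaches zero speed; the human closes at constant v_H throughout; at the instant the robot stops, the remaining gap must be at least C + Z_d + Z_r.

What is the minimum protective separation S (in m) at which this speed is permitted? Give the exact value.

braking lasts T_s = (21/10)/(3/2) = 1.4000 s
robot in T_r: 2.1000·0.2500 = 0.5250 m
robot covers 2.1000·1.4000 − ½·1.5000·1.4000² = 1.4700 m while stopping
human closes 2.0000·1.6500 = 3.3000 m
margins: 0.0000+0.0800+0.0300 = 0.1100 m
S_min ≈ 0.5250+1.4700+3.3000+0.1100  ⇒  S_min = 1081/200 m

S_min = 1081/200 m = 5.4050 m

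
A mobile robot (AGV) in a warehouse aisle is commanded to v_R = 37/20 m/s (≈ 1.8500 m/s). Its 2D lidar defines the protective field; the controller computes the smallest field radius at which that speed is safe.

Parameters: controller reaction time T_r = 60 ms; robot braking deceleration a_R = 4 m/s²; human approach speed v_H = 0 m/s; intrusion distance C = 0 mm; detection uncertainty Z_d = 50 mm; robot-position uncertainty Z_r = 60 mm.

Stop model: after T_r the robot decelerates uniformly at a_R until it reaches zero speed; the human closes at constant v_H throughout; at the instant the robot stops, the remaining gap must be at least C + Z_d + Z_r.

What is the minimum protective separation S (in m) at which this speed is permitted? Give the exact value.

S_min = 10381/16000 m = 0.6488 m

T_s = v_R/a_R = (37/20)/4 = 0.4625 s
robot in T_r: 1.8500·0.0600 = 0.1110 m
braking distance = 1.8500²/(2·4.0000) = 0.4278 m
human over T_r+T_s: 0.0000·(0.0600+0.4625) = 0.0000 m
C+Z_d+Z_r = 0.0000+0.0500+0.0600 = 0.1100 m
S_min ≈ 0.1110+0.4278+0.0000+0.1100  ⇒  S_min = 10381/16000 m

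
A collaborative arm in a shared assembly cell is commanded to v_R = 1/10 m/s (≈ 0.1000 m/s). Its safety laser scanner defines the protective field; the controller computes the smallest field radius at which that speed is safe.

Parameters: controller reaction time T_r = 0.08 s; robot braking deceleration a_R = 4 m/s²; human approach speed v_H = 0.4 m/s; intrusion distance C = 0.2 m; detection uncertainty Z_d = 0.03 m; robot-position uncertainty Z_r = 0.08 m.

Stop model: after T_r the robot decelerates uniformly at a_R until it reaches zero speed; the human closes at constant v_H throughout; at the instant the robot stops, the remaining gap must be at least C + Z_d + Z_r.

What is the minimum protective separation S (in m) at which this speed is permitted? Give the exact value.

S_min = 289/800 m = 0.3613 m

stop time T_s = (1/10)/4 = 0.0250 s
reaction-phase robot travel = 0.1000·0.0800 = 0.0080 m
robot under decel: 0.1000²/(2·4.0000) = 0.0013 m
person approaches 0.4000·(0.0800+0.0250) = 0.0420 m
residual clearance needed = 0.2000+0.0300+0.0800 = 0.3100 m
S_min ≈ 0.0080+0.0013+0.0420+0.3100  ⇒  S_min = 289/800 m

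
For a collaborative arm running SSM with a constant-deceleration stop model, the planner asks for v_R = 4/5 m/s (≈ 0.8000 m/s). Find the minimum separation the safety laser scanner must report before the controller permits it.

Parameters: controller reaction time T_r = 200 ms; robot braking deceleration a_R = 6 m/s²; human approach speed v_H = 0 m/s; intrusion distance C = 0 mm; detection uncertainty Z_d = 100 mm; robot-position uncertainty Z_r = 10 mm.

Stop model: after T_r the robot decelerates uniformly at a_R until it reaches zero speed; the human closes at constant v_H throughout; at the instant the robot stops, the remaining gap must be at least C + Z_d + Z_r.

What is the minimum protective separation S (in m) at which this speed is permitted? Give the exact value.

S_min = 97/300 m = 0.3233 m

braking lasts T_s = (4/5)/6 = 0.1333 s
robot in T_r: 0.8000·0.2000 = 0.1600 m
robot under decel: 0.8000²/(2·6.0000) = 0.0533 m
person approaches 0.0000·(0.2000+0.1333) = 0.0000 m
residual clearance needed = 0.0000+0.1000+0.0100 = 0.1100 m
S_min ≈ 0.1600+0.0533+0.0000+0.1100  ⇒  S_min = 97/300 m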